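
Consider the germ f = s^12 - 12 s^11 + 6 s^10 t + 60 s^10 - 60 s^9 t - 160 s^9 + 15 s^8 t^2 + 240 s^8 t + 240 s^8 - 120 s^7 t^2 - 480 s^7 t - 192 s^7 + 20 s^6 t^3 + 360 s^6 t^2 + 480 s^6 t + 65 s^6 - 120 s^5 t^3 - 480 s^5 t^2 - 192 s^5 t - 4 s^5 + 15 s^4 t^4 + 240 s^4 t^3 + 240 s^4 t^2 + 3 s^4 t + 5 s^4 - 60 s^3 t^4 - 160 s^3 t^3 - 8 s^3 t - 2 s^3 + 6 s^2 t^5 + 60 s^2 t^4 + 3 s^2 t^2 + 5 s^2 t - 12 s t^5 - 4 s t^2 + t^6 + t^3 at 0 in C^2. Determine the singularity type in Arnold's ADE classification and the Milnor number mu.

Type D_{7}, Milnor number mu = 7.

The Hessian of f at 0 has rank 0. Corank 2; j^3 = -(s - t)^2*(2*s - t) has shape L^2 M (L != M), so D-series; mu = 7 gives D_7.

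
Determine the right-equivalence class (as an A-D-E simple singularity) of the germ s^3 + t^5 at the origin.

E_8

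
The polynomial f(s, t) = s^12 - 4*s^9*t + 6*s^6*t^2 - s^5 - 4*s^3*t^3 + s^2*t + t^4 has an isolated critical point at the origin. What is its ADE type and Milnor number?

Type D_5, Milnor number mu = 5.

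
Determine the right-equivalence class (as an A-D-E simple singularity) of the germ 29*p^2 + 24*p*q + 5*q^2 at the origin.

A_{1}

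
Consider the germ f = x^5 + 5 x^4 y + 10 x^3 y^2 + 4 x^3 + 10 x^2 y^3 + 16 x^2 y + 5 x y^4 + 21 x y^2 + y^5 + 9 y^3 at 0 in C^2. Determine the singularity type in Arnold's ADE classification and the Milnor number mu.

The Hessian of f at 0 is [[0, 0], [0, 0]] with rank 0, so corank 2. A Groebner basis of the Jacobian ideal J(f) in C{x,y} is {32*x*y/5 + y^4 + 48*y^2/5, x*y^2 + 3*y^3/2, x^2 + 5*x*y/2 + 3*y^2/2}; counting standard monomials gives mu = 6. Corank 2; j^3 = (x + y)*(2*x + 3*y)^2 has shape L^2 M (L != M), so D-series; mu = 6 gives D_6.

Type D_{6}, Milnor number mu = 6.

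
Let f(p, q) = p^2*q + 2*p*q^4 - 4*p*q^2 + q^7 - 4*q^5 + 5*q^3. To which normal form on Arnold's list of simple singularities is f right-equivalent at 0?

D_{4}

The Hessian of f at 0 is [[0, 0], [0, 0]] with rank 0, so corank 2. A Groebner basis of the Jacobian ideal J(f) in C{p,q} is {q^3, p^2 - q^2, p*q - 2*q^2}; counting standard monomials gives mu = 4. Corank 2; j^3 = q*(p^2 - 4*p*q + 5*q^2) splits into three distinct lines over C (the quadratic factor has nonzero discriminant), so D_4.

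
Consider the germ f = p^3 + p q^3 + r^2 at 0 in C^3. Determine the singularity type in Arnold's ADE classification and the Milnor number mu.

Type E_{7}, Milnor number mu = 7.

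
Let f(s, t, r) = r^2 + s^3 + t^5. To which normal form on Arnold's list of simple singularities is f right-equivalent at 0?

E8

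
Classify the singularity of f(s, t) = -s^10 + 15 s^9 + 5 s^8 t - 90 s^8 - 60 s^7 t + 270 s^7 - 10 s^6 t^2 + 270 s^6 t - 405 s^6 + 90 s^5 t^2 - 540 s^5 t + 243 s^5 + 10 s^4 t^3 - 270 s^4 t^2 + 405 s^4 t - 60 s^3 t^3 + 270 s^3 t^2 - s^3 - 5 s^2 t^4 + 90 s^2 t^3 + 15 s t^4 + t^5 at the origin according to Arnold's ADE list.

E_{8}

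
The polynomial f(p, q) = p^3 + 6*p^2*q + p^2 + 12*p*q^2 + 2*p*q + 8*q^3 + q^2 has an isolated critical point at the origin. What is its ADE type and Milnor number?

Type A2, Milnor number mu = 2.

The Hessian of f at 0 has rank 1. Corank 1: A-series; mu = 2 gives A_2.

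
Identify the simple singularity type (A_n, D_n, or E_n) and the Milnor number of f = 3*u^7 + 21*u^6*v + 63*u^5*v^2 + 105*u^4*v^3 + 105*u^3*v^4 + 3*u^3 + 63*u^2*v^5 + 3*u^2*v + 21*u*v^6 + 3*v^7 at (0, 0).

Type D_{8}, Milnor number mu = 8.

The Hessian of f at 0 has rank 0. Corank 2; j^3 = 3*u^2*(u + v) has shape L^2 M (L != M), so D-series; mu = 8 gives D_8.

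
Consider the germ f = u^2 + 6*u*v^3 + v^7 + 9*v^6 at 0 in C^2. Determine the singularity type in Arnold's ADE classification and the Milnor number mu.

Type A_6, Milnor number mu = 6.

The Hessian of f at 0 is [[2, 0], [0, 0]] with rank 1, so corank 1. A Groebner basis of the Jacobian ideal J(f) in C{u,v} is {u/3 + v^3, u^2}; counting standard monomials gives mu = 6. Corank 1: A-series; mu = 6 gives A_6.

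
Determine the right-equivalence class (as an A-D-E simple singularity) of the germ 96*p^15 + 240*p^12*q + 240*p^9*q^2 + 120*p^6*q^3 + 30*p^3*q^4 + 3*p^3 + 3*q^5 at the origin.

E_{8}

The Hessian of f at 0 has rank 0. Corank 2; j^3 = 3*p^3 is a perfect cube, so E-series; the 5-jet and mu = 8 give E_8.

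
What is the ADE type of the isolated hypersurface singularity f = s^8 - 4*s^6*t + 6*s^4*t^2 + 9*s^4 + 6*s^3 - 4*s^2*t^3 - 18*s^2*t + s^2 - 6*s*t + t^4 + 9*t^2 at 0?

The Hessian of f at 0 has rank 1. Corank 1: A-series; mu = 3 gives A_3.

A3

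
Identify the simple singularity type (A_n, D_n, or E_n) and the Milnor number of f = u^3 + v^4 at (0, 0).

Type E6, Milnor number mu = 6.

The Hessian of f at 0 has rank 0. Corank 2; j^3 = u^3 is a perfect cube, so E-series; the 4-jet and mu = 6 give E_6.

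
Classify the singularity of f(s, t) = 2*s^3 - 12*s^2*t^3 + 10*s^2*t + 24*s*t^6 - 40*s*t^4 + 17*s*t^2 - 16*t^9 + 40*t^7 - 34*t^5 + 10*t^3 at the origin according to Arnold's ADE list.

D_{4}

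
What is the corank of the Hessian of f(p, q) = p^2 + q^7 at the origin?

1

Hessian at 0 has rank 1.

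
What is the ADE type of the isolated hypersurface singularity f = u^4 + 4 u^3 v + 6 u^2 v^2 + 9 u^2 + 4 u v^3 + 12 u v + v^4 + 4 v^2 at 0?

The Hessian of f at 0 has rank 1. Corank 1: A-series; mu = 3 gives A_3.

A_3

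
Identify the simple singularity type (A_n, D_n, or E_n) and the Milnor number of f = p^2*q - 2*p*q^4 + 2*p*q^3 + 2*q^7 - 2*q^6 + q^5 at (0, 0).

Type D_8, Milnor number mu = 8.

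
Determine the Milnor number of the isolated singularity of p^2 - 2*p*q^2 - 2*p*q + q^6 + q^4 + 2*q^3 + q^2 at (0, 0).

5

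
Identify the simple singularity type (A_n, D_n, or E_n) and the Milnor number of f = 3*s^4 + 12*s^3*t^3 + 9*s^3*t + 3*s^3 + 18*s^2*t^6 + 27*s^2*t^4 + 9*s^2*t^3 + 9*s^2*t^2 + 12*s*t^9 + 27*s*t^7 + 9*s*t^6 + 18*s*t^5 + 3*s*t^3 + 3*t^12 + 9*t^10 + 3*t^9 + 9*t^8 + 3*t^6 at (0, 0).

Type E_{7}, Milnor number mu = 7.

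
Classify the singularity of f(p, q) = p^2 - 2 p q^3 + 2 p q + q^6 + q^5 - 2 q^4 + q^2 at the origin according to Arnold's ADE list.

The Hessian of f at 0 is [[2, 2], [2, 2]] with rank 1, so corank 1. A Groebner basis of the Jacobian ideal J(f) in C{p,q} is {-p + q^3 - q, p^2 - q^2, p*q + q^2}; counting standard monomials gives mu = 4. Corank 1: A-series; mu = 4 gives A_4.

A_4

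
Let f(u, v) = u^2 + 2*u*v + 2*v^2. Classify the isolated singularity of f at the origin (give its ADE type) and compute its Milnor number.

Type A_{1}, Milnor number mu = 1.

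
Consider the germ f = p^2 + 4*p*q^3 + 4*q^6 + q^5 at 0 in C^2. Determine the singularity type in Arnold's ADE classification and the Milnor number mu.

Type A4, Milnor number mu = 4.

The Hessian of f at 0 has rank 1. Corank 1: A-series; mu = 4 gives A_4.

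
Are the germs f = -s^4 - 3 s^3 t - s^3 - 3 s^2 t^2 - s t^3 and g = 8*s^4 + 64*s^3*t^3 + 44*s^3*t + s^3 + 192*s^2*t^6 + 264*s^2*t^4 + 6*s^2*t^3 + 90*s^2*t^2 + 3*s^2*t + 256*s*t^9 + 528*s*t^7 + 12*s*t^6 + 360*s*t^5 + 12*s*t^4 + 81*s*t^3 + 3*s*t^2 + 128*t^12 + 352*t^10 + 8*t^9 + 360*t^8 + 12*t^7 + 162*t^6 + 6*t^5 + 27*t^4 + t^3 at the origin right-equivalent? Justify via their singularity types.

Yes.

The Hessian of f at 0 is [[0, 0], [0, 0]] with rank 0, so corank 2. A Groebner basis of the Jacobian ideal J(f) in C{s,t} is {3*s^2 + t^4 + t^3, s^3, s^2*t - s^2 - t^3/3, 2*s^2 + s*t^2 + 2*t^3/3}; counting standard monomials gives mu = 7. Corank 2; j^3 = -s^3 is a perfect cube, so E-series; the 4-jet and mu = 7 give E_7. The Hessian of g at 0 is [[0, 0], [0, 0]] with rank 0, so corank 2. A Groebner basis of the Jacobian ideal J(g) in C{s,t} is {3*s^2/4 + 3*s*t/2 + t^4 + t^3/4 + 3*t^2/4, s^3 + 15*s^2/4 + 15*s*t/2 + 9*t^3/4 + 15*t^2/4, s^2*t - 9*s^2/4 - 9*s*t/2 - 7*t^3/4 - 9*t^2/4, s^2 + s*t^2 + 2*s*t + 4*t^3/3 + t^2}; counting standard monomials gives mu = 7. Corank 2; j^3 = (s + t)^3 is a perfect cube, so E-series; the 4-jet and mu = 7 give E_7. Both have type E_7, hence right-equivalent.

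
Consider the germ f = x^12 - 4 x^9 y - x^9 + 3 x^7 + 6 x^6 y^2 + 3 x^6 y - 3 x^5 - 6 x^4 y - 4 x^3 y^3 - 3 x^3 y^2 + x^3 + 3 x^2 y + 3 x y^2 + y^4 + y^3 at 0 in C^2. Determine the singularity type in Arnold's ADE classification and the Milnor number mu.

The Hessian of f at 0 is [[0, 0], [0, 0]] with rank 0, so corank 2. A Groebner basis of the Jacobian ideal J(f) in C{x,y} is {y^3, x^2 + 2*x*y + y^2}; counting standard monomials gives mu = 6. Corank 2; j^3 = (x + y)^3 is a perfect cube, so E-series; the 4-jet and mu = 6 give E_6.

Type E_6, Milnor number mu = 6.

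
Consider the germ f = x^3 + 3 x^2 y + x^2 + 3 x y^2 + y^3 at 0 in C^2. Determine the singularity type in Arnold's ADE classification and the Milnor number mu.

Type A_2, Milnor number mu = 2.

The Hessian of f at 0 is [[2, 0], [0, 0]] with rank 1, so corank 1. A Groebner basis of the Jacobian ideal J(f) in C{x,y} is {y^2, x}; counting standard monomials gives mu = 2. Corank 1: A-series; mu = 2 gives A_2.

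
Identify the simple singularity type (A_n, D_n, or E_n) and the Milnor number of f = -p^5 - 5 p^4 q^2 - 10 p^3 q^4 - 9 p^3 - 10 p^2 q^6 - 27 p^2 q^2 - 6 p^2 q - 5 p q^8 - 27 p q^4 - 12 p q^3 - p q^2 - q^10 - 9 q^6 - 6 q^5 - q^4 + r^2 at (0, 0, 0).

The Hessian of f at 0 is [[0, 0, 0], [0, 0, 0], [0, 0, 2]] with rank 1, so corank 2. A Groebner basis of the Jacobian ideal J(f) in C{p,q,r} is {p^3 + 1091*p^2/3258 + 910*p*q/4887 + 9*q^2/362, p^2*q - 1453*p^2/2172 - 1091*p*q/3258 - 27*q^2/724, p^2 + p*q^2 + p*q/3, 15*p^2/724 + 367*p*q/362 + q^3 + 243*q^2/724, r}; counting standard monomials gives mu = 6. Corank 2; j^3 = -p*(3*p + q)^2 has shape L^2 M (L != M), so D-series; mu = 6 gives D_6.

Type D_{6}, Milnor number mu = 6.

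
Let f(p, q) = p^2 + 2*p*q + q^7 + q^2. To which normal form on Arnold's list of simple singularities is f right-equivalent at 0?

A_6

The Hessian of f at 0 has rank 1. Corank 1: A-series; mu = 6 gives A_6.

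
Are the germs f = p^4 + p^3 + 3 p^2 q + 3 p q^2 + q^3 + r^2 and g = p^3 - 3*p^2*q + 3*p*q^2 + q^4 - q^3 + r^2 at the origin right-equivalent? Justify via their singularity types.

Yes.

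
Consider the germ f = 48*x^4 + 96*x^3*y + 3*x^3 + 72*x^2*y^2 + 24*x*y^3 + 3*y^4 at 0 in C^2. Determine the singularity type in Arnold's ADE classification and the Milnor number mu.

The Hessian of f at 0 has rank 0. Corank 2; j^3 = 3*x^3 is a perfect cube, so E-series; the 4-jet and mu = 6 give E_6.

Type E6, Milnor number mu = 6.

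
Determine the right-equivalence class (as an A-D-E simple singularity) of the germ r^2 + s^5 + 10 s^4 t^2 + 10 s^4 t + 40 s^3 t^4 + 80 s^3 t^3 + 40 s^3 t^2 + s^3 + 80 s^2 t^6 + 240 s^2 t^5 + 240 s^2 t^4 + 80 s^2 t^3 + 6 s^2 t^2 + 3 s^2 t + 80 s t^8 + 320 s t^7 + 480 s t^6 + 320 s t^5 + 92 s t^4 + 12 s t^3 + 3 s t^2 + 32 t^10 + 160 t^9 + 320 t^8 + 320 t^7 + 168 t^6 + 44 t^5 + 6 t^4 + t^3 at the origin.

E_8

The Hessian of f at 0 is [[0, 0, 0], [0, 0, 0], [0, 0, 2]] with rank 1, so corank 2. A Groebner basis of the Jacobian ideal J(f) in C{s,t,r} is {-5*s^2/16 + s*t^3 - 5*s*t^2/4 - 5*s*t/8 - 5*t^3/4 - 5*t^2/16, s^2/4 + s*t^2 + s*t/2 + t^4 + t^3 + t^2/4, s^3 - 3*s^2/4 - 6*s*t^2 - 3*s*t/2 - 5*t^3 - 3*t^2/4, s^2*t + s^2/4 + 3*s*t^2 + s*t/2 + 2*t^3 + t^2/4, r}; counting standard monomials gives mu = 8. Corank 2; j^3 = (s + t)^3 is a perfect cube, so E-series; the 5-jet and mu = 8 give E_8.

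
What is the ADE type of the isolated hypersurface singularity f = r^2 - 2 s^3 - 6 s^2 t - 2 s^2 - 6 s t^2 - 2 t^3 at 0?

The Hessian of f at 0 has rank 2. Corank 1: A-series; mu = 2 gives A_2.

A_2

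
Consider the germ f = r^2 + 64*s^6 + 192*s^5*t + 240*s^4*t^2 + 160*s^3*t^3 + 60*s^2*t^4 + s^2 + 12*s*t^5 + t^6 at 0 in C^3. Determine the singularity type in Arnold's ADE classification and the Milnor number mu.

Type A_{5}, Milnor number mu = 5.

The Hessian of f at 0 has rank 2. Corank 1: A-series; mu = 5 gives A_5.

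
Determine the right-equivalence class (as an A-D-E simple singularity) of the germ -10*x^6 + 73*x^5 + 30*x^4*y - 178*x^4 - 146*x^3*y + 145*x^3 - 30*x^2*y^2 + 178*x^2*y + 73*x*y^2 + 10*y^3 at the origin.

D_{4}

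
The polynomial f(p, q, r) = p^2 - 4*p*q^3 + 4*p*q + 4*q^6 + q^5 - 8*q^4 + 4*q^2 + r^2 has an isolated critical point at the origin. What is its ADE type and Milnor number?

The Hessian of f at 0 has rank 2. Corank 1: A-series; mu = 4 gives A_4.

Type A4, Milnor number mu = 4.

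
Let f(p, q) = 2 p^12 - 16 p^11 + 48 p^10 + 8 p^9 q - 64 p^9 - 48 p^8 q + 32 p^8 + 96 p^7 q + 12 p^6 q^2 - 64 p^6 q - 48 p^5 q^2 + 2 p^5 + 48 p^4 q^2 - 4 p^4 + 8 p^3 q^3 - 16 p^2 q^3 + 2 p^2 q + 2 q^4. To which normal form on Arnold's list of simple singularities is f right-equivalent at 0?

The Hessian of f at 0 is [[0, 0], [0, 0]] with rank 0, so corank 2. A Groebner basis of the Jacobian ideal J(f) in C{p,q} is {p^3, p^2/4 + q^3, p*q}; counting standard monomials gives mu = 5. Corank 2; j^3 = 2*p^2*q has shape L^2 M (L != M), so D-series; mu = 5 gives D_5.

D_{5}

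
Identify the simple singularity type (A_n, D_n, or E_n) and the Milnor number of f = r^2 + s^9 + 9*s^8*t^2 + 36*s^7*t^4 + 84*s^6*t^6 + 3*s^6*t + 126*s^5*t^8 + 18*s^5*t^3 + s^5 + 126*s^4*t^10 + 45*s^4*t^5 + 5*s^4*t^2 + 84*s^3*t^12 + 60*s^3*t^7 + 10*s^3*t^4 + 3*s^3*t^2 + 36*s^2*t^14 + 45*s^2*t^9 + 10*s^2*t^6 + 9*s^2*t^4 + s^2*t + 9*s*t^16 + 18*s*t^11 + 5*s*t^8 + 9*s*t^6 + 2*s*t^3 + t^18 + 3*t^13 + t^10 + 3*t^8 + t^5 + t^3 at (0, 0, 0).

Type D4, Milnor number mu = 4.

The Hessian of f at 0 is [[0, 0, 0], [0, 0, 0], [0, 0, 2]] with rank 1, so corank 2. A Groebner basis of the Jacobian ideal J(f) in C{s,t,r} is {t^3, s^2 + 3*t^2, s*t, r}; counting standard monomials gives mu = 4. Corank 2; j^3 = t*(s^2 + t^2) splits into three distinct lines over C (the quadratic factor has nonzero discriminant), so D_4.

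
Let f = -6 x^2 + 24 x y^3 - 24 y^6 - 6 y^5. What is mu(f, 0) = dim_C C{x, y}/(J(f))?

4

The Hessian of f at 0 has rank 1. Corank 1: A-series; mu = 4 gives A_4.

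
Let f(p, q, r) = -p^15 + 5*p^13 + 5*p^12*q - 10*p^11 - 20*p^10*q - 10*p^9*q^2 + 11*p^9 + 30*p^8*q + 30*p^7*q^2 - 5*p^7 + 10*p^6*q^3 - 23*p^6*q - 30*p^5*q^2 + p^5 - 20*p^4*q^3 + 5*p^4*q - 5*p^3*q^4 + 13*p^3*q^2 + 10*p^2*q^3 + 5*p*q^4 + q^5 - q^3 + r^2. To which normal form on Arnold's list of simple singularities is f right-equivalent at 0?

E_{8}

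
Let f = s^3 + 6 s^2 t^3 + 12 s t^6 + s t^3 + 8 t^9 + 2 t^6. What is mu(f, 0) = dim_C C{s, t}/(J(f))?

The Hessian of f at 0 is [[0, 0], [0, 0]] with rank 0, so corank 2. A Groebner basis of the Jacobian ideal J(f) in C{s,t} is {s^3, s*t^2, 3*s^2 + t^3}; counting standard monomials gives mu = 7. Corank 2; j^3 = s^3 is a perfect cube, so E-series; the 4-jet and mu = 7 give E_7.

7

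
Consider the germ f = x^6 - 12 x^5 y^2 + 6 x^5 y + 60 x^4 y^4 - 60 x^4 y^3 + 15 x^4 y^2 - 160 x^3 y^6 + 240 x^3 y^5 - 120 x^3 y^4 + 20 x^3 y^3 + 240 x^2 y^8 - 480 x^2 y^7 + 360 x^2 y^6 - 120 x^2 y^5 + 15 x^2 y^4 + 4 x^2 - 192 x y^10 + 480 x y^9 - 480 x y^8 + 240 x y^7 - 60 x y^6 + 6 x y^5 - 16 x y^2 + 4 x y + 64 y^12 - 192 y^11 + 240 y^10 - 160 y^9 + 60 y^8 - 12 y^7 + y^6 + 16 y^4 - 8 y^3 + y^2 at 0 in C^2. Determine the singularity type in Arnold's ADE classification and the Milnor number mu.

Type A_5, Milnor number mu = 5.

The Hessian of f at 0 is [[8, 4], [4, 2]] with rank 1, so corank 1. A Groebner basis of the Jacobian ideal J(f) in C{x,y} is {x^3 - 3*x^2/8 - 5*x*y/16 - x/32 - y/64, x^2*y + x^2/2 + 3*x*y/8 + x/32 + y/64, -x/2 + y^2 - y/4}; counting standard monomials gives mu = 5. Corank 1: A-series; mu = 5 gives A_5.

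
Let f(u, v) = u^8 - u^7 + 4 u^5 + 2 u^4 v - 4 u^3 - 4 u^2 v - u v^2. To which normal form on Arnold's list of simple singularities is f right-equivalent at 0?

The Hessian of f at 0 has rank 0. Corank 2; j^3 = -u*(2*u + v)^2 has shape L^2 M (L != M), so D-series; mu = 9 gives D_9.

D9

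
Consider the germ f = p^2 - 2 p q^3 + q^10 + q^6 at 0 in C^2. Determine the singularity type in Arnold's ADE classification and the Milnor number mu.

Type A9, Milnor number mu = 9.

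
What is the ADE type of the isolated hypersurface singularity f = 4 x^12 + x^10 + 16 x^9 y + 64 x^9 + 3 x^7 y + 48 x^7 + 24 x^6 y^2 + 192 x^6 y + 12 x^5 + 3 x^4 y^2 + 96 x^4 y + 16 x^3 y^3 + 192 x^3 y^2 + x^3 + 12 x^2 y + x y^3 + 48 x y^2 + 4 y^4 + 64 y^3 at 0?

E_7

The Hessian of f at 0 has rank 0. Corank 2; j^3 = (x + 4*y)^3 is a perfect cube, so E-series; the 4-jet and mu = 7 give E_7.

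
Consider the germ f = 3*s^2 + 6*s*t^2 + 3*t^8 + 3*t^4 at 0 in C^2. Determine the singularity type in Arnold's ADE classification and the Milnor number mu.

Type A_7, Milnor number mu = 7.

The Hessian of f at 0 is [[6, 0], [0, 0]] with rank 1, so corank 1. A Groebner basis of the Jacobian ideal J(f) in C{s,t} is {s^4, s^3*t, s + t^2}; counting standard monomials gives mu = 7. Corank 1: A-series; mu = 7 gives A_7.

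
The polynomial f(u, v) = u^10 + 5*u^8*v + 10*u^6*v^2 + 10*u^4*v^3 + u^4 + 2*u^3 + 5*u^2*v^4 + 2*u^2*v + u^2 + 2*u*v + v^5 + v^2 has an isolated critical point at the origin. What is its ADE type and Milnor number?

Type A_{4}, Milnor number mu = 4.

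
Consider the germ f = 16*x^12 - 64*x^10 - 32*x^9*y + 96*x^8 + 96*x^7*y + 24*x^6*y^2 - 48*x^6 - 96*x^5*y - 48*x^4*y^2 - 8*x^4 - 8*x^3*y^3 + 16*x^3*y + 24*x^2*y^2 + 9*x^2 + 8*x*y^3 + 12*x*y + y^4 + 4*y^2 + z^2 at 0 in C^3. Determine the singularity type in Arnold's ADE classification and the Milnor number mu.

The Hessian of f at 0 has rank 2. Corank 1: A-series; mu = 3 gives A_3.

Type A3, Milnor number mu = 3.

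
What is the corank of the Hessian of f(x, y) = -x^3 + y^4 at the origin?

The Hessian at 0 is [[0, 0], [0, 0]] of rank 0; hence corank 2.

2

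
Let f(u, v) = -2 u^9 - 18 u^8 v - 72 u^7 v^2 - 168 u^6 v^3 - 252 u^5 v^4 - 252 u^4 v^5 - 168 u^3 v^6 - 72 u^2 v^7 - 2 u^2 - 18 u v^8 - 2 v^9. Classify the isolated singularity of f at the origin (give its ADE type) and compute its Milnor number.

Type A_{8}, Milnor number mu = 8.

The Hessian of f at 0 is [[-4, 0], [0, 0]] with rank 1, so corank 1. A Groebner basis of the Jacobian ideal J(f) in C{u,v} is {v^8, u}; counting standard monomials gives mu = 8. Corank 1: A-series; mu = 8 gives A_8.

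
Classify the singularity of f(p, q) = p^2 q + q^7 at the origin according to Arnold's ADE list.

D_{8}

The Hessian of f at 0 has rank 0. Corank 2; j^3 = p^2*q has shape L^2 M (L != M), so D-series; mu = 8 gives D_8.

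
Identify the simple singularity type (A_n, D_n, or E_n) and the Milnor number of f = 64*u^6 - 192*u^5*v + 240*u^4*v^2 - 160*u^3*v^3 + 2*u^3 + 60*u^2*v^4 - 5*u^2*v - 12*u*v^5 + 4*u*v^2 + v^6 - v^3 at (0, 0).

Type D_{7}, Milnor number mu = 7.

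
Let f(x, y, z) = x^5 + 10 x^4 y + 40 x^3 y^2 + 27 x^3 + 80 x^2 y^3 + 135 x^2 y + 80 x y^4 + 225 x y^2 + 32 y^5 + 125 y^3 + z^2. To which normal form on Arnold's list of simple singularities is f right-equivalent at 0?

The Hessian of f at 0 has rank 1. Corank 2; j^3 = (3*x + 5*y)^3 is a perfect cube, so E-series; the 5-jet and mu = 8 give E_8.

E_{8}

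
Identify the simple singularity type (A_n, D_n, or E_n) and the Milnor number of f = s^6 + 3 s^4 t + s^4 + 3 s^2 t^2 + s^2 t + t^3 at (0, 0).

Type D_4, Milnor number mu = 4.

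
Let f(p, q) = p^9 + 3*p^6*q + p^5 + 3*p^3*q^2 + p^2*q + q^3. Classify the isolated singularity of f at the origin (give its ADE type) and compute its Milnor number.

Type D_{4}, Milnor number mu = 4.

The Hessian of f at 0 has rank 0. Corank 2; j^3 = q*(p^2 + q^2) splits into three distinct lines over C (the quadratic factor has nonzero discriminant), so D_4.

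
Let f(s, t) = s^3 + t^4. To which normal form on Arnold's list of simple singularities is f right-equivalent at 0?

The Hessian of f at 0 is [[0, 0], [0, 0]] with rank 0, so corank 2. A Groebner basis of the Jacobian ideal J(f) in C{s,t} is {t^3, s^2}; counting standard monomials gives mu = 6. Corank 2; j^3 = s^3 is a perfect cube, so E-series; the 4-jet and mu = 6 give E_6.

E6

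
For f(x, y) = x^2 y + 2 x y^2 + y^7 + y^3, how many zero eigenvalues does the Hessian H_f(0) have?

Hessian at 0 has rank 0.

2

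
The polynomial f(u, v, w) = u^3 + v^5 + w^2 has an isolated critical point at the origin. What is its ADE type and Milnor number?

Type E_8, Milnor number mu = 8.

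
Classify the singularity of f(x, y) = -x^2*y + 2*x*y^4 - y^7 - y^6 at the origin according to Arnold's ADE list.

The Hessian of f at 0 has rank 0. Corank 2; j^3 = -x^2*y has shape L^2 M (L != M), so D-series; mu = 7 gives D_7.

D7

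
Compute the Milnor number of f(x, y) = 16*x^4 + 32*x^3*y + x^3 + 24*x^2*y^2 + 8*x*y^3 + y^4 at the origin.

The Hessian of f at 0 is [[0, 0], [0, 0]] with rank 0, so corank 2. A Groebner basis of the Jacobian ideal J(f) in C{x,y} is {y^4, x*y^2 + y^3/6, x^2}; counting standard monomials gives mu = 6. Corank 2; j^3 = x^3 is a perfect cube, so E-series; the 4-jet and mu = 6 give E_6.

6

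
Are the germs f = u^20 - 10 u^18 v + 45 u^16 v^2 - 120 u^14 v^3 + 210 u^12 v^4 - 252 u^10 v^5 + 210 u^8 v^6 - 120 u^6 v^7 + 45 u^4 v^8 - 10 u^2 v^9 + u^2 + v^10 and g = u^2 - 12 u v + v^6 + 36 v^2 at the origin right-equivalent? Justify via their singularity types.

No.

The Hessian of f at 0 is [[2, 0], [0, 0]] with rank 1, so corank 1. A Groebner basis of the Jacobian ideal J(f) in C{u,v} is {v^9, u}; counting standard monomials gives mu = 9. Corank 1: A-series; mu = 9 gives A_9. The Hessian of g at 0 is [[2, -12], [-12, 72]] with rank 1, so corank 1. A Groebner basis of the Jacobian ideal J(g) in C{u,v} is {v^5, u - 6*v}; counting standard monomials gives mu = 5. Corank 1: A-series; mu = 5 gives A_5. f is A_9 but g is A_5, hence not right-equivalent.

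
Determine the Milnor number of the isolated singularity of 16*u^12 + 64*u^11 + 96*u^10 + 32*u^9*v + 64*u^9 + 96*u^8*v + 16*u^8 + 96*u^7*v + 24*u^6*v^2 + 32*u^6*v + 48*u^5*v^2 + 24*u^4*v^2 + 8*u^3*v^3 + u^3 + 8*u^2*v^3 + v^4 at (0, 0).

6

The Hessian of f at 0 is [[0, 0], [0, 0]] with rank 0, so corank 2. A Groebner basis of the Jacobian ideal J(f) in C{u,v} is {v^3, u^2}; counting standard monomials gives mu = 6. Corank 2; j^3 = u^3 is a perfect cube, so E-series; the 4-jet and mu = 6 give E_6.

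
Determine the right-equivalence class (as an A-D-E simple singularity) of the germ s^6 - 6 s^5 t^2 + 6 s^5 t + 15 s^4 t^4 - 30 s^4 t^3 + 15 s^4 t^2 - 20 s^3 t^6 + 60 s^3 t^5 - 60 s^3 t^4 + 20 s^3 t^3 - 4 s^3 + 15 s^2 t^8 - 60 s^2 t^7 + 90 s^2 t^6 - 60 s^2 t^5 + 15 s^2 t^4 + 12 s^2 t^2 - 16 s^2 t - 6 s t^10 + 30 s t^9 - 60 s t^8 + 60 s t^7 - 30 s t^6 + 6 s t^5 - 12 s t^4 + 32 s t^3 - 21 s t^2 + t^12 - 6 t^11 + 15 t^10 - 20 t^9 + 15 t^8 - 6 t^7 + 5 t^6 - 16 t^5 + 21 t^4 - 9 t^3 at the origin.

D_7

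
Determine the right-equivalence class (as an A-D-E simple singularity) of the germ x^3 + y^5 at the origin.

The Hessian of f at 0 has rank 0. Corank 2; j^3 = x^3 is a perfect cube, so E-series; the 5-jet and mu = 8 give E_8.

E8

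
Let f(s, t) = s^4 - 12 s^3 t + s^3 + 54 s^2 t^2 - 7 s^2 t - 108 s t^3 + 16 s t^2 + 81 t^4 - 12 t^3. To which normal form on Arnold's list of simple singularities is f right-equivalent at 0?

The Hessian of f at 0 is [[0, 0], [0, 0]] with rank 0, so corank 2. A Groebner basis of the Jacobian ideal J(f) in C{s,t} is {s*t^2 - s*t/2 + t^2, -s*t/4 + t^3 + t^2/2, s^2 - 5*s*t + 6*t^2}; counting standard monomials gives mu = 5. Corank 2; j^3 = (s - 3*t)*(s - 2*t)^2 has shape L^2 M (L != M), so D-series; mu = 5 gives D_5.

D_5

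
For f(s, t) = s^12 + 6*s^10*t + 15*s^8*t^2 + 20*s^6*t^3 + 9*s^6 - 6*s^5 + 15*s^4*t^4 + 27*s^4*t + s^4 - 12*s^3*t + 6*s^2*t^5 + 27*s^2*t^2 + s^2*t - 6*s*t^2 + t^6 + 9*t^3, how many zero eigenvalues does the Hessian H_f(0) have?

Hessian at 0 has rank 0.

2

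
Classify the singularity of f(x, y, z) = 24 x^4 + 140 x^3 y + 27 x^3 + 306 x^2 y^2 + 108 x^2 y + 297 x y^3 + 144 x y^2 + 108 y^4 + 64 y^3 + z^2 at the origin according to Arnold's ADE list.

E_7

The Hessian of f at 0 has rank 1. Corank 2; j^3 = (3*x + 4*y)^3 is a perfect cube, so E-series; the 4-jet and mu = 7 give E_7.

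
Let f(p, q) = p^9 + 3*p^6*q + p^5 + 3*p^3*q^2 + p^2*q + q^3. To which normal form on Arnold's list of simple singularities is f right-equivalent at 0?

D_4

The Hessian of f at 0 has rank 0. Corank 2; j^3 = q*(p^2 + q^2) splits into three distinct lines over C (the quadratic factor has nonzero discriminant), so D_4.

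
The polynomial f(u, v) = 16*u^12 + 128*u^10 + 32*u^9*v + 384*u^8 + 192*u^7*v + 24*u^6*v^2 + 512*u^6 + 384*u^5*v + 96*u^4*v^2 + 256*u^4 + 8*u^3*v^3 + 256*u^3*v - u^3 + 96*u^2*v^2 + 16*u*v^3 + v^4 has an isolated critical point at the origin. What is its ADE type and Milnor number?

The Hessian of f at 0 has rank 0. Corank 2; j^3 = -u^3 is a perfect cube, so E-series; the 4-jet and mu = 6 give E_6.

Type E_{6}, Milnor number mu = 6.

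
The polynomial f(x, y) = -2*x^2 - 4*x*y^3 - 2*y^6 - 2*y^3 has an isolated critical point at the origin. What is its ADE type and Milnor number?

Type A_{2}, Milnor number mu = 2.

The Hessian of f at 0 is [[-4, 0], [0, 0]] with rank 1, so corank 1. A Groebner basis of the Jacobian ideal J(f) in C{x,y} is {y^2, x}; counting standard monomials gives mu = 2. Corank 1: A-series; mu = 2 gives A_2.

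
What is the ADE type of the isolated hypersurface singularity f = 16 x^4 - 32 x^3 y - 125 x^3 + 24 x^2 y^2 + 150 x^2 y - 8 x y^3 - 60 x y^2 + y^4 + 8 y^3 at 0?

E6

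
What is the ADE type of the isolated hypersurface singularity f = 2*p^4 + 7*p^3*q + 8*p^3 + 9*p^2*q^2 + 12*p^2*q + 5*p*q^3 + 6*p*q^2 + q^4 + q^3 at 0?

E_7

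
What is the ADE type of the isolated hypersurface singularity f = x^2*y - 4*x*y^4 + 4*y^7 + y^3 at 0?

D_{4}

The Hessian of f at 0 is [[0, 0], [0, 0]] with rank 0, so corank 2. A Groebner basis of the Jacobian ideal J(f) in C{x,y} is {y^3, x^2 + 3*y^2, x*y}; counting standard monomials gives mu = 4. Corank 2; j^3 = y*(x^2 + y^2) splits into three distinct lines over C (the quadratic factor has nonzero discriminant), so D_4.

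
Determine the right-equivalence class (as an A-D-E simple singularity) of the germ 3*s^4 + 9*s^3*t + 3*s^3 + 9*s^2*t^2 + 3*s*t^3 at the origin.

E_7

The Hessian of f at 0 is [[0, 0], [0, 0]] with rank 0, so corank 2. A Groebner basis of the Jacobian ideal J(f) in C{s,t} is {3*s^2 + t^4 + t^3, s^3, s^2*t - s^2 - t^3/3, 2*s^2 + s*t^2 + 2*t^3/3}; counting standard monomials gives mu = 7. Corank 2; j^3 = 3*s^3 is a perfect cube, so E-series; the 4-jet and mu = 7 give E_7.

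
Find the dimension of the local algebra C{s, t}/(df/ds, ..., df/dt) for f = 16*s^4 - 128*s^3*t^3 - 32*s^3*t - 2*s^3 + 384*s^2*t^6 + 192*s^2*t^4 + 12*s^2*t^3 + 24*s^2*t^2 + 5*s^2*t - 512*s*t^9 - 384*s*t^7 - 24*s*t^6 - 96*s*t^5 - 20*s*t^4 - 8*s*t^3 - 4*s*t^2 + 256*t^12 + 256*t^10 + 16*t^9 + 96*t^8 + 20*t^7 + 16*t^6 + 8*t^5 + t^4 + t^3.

5

The Hessian of f at 0 has rank 0. Corank 2; j^3 = -(s - t)^2*(2*s - t) has shape L^2 M (L != M), so D-series; mu = 5 gives D_5.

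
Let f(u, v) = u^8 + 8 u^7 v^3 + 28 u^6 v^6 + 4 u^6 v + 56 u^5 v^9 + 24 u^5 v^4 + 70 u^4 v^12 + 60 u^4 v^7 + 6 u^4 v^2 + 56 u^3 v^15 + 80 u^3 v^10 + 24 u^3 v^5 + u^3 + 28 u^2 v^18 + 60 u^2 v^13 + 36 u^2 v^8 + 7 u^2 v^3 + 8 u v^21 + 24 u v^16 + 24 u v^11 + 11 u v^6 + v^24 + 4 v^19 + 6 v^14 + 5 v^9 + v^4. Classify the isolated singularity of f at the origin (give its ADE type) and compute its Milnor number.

The Hessian of f at 0 has rank 0. Corank 2; j^3 = u^3 is a perfect cube, so E-series; the 4-jet and mu = 6 give E_6.

Type E_6, Milnor number mu = 6.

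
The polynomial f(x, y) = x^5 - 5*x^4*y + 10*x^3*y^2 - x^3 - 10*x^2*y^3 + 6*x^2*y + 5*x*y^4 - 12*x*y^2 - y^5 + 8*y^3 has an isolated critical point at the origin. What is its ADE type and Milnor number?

The Hessian of f at 0 is [[0, 0], [0, 0]] with rank 0, so corank 2. A Groebner basis of the Jacobian ideal J(f) in C{x,y} is {y^5, x*y^3 - 7*y^4/4, x^2 - 4*x*y + 4*y^2}; counting standard monomials gives mu = 8. Corank 2; j^3 = -(x - 2*y)^3 is a perfect cube, so E-series; the 5-jet and mu = 8 give E_8.

Type E_8, Milnor number mu = 8.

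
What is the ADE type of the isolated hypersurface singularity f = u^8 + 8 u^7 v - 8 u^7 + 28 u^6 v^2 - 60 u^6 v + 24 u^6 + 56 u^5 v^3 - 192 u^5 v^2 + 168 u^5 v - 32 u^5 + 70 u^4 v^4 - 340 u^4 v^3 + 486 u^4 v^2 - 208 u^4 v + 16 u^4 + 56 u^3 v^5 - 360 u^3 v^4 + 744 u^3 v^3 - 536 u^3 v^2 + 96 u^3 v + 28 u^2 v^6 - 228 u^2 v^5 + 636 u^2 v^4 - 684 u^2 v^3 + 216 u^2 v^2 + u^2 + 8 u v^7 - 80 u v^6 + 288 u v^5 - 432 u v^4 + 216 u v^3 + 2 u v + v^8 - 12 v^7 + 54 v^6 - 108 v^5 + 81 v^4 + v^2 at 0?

A3

The Hessian of f at 0 has rank 1. Corank 1: A-series; mu = 3 gives A_3.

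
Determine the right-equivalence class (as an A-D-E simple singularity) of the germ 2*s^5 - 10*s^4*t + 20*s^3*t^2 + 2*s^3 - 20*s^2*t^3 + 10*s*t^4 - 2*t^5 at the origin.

The Hessian of f at 0 is [[0, 0], [0, 0]] with rank 0, so corank 2. A Groebner basis of the Jacobian ideal J(f) in C{s,t} is {t^5, s*t^3 - t^4/4, s^2}; counting standard monomials gives mu = 8. Corank 2; j^3 = 2*s^3 is a perfect cube, so E-series; the 5-jet and mu = 8 give E_8.

E_{8}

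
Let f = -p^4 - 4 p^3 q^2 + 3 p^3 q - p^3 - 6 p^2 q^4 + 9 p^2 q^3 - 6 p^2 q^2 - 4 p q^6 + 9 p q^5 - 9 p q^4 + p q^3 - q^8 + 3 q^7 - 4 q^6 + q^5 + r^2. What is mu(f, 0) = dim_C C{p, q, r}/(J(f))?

7

The Hessian of f at 0 has rank 1. Corank 2; j^3 = -p^3 is a perfect cube, so E-series; the 4-jet and mu = 7 give E_7.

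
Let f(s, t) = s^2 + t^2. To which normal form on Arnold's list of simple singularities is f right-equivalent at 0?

The Hessian of f at 0 has rank 2. Corank 0: nondegenerate Morse point, so A_1.

A_{1}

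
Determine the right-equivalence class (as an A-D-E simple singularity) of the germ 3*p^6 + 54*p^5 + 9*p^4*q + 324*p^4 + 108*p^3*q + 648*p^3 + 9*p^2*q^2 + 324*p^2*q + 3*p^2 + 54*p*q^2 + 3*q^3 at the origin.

A_{2}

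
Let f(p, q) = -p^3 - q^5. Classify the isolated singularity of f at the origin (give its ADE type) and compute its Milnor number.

The Hessian of f at 0 has rank 0. Corank 2; j^3 = -p^3 is a perfect cube, so E-series; the 5-jet and mu = 8 give E_8.

Type E_8, Milnor number mu = 8.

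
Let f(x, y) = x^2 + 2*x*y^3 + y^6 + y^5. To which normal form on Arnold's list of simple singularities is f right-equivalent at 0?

A_{4}

The Hessian of f at 0 has rank 1. Corank 1: A-series; mu = 4 gives A_4.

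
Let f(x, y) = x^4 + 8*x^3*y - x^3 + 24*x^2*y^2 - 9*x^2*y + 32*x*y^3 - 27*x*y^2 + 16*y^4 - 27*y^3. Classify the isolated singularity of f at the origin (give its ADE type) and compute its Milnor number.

Type E_6, Milnor number mu = 6.

The Hessian of f at 0 has rank 0. Corank 2; j^3 = -(x + 3*y)^3 is a perfect cube, so E-series; the 4-jet and mu = 6 give E_6.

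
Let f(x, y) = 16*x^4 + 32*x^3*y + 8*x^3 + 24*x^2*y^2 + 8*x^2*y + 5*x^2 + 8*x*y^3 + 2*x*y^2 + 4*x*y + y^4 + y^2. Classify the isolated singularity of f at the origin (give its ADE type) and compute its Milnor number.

The Hessian of f at 0 has rank 2. Corank 0: nondegenerate Morse point, so A_1.

Type A1, Milnor number mu = 1.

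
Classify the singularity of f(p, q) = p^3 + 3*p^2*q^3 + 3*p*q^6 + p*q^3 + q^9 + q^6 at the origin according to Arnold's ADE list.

The Hessian of f at 0 has rank 0. Corank 2; j^3 = p^3 is a perfect cube, so E-series; the 4-jet and mu = 7 give E_7.

E_7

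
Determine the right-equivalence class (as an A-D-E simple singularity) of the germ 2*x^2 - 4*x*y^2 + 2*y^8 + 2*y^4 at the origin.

A7

The Hessian of f at 0 has rank 1. Corank 1: A-series; mu = 7 gives A_7.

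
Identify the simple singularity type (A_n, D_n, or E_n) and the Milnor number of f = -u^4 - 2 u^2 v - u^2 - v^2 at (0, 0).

Type A_1, Milnor number mu = 1.

The Hessian of f at 0 has rank 2. Corank 0: nondegenerate Morse point, so A_1.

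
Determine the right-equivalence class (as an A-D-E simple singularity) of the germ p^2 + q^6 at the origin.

A_{5}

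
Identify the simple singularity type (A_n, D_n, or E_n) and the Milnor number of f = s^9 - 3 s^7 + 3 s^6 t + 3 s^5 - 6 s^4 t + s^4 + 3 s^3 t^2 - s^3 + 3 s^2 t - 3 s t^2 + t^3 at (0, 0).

Type E_6, Milnor number mu = 6.

The Hessian of f at 0 is [[0, 0], [0, 0]] with rank 0, so corank 2. A Groebner basis of the Jacobian ideal J(f) in C{s,t} is {t^4, s*t^2 - 2*t^3/3, s^2 - 2*s*t + t^2}; counting standard monomials gives mu = 6. Corank 2; j^3 = -(s - t)^3 is a perfect cube, so E-series; the 4-jet and mu = 6 give E_6.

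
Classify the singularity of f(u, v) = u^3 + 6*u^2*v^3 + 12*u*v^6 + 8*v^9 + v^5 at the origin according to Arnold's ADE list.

E8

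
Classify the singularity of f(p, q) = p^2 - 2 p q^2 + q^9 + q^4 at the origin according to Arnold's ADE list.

The Hessian of f at 0 has rank 1. Corank 1: A-series; mu = 8 gives A_8.

A_8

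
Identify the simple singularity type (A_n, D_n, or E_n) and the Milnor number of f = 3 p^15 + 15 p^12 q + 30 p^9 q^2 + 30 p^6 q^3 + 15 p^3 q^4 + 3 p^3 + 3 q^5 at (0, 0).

The Hessian of f at 0 has rank 0. Corank 2; j^3 = 3*p^3 is a perfect cube, so E-series; the 5-jet and mu = 8 give E_8.

Type E_8, Milnor number mu = 8.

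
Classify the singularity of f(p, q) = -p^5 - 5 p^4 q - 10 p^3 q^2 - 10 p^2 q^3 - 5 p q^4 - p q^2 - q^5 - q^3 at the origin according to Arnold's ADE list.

The Hessian of f at 0 has rank 0. Corank 2; j^3 = -q^2*(p + q) has shape L^2 M (L != M), so D-series; mu = 6 gives D_6.

D_6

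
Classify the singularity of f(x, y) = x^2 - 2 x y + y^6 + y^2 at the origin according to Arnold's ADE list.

A_5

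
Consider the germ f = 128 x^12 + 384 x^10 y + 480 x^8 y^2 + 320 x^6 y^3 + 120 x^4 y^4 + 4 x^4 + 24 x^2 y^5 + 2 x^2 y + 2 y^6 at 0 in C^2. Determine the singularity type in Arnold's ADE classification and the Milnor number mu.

Type D7, Milnor number mu = 7.

The Hessian of f at 0 has rank 0. Corank 2; j^3 = 2*x^2*y has shape L^2 M (L != M), so D-series; mu = 7 gives D_7.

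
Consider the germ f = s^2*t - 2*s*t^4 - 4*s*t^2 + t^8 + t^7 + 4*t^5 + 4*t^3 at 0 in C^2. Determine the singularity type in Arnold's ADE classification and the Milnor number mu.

The Hessian of f at 0 is [[0, 0], [0, 0]] with rank 0, so corank 2. A Groebner basis of the Jacobian ideal J(f) in C{s,t} is {s^2*t^2 - 32*s^2*t - 4*s^2 + 128*s*t^2 + 12*s*t - 128*t^3 - 8*t^2, -8*s^2*t - s^2 + s*t^3 + 32*s*t^2 + 2*s*t - 32*t^3, -s*t + t^4 + 2*t^2, s^3 - 6*s^2*t + 12*s*t^2 - 8*t^3}; counting standard monomials gives mu = 9. Corank 2; j^3 = t*(s - 2*t)^2 has shape L^2 M (L != M), so D-series; mu = 9 gives D_9.

Type D9, Milnor number mu = 9.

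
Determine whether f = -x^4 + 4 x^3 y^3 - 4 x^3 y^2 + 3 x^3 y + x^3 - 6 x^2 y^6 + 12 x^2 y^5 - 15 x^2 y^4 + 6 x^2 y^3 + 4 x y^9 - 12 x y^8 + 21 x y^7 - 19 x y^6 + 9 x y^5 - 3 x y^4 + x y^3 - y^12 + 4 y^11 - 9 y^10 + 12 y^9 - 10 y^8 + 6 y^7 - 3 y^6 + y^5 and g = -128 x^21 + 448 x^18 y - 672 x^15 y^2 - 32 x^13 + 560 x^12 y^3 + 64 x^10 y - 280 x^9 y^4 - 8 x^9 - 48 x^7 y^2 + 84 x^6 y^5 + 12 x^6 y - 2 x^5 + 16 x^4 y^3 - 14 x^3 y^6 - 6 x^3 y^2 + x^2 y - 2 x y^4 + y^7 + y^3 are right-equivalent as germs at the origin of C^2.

The Hessian of f at 0 has rank 0. Corank 2; j^3 = x^3 is a perfect cube, so E-series; the 4-jet and mu = 7 give E_7. The Hessian of g at 0 has rank 0. Corank 2; j^3 = y*(x^2 + y^2) splits into three distinct lines over C (the quadratic factor has nonzero discriminant), so D_4. f is E_7 but g is D_4, hence not right-equivalent.

No.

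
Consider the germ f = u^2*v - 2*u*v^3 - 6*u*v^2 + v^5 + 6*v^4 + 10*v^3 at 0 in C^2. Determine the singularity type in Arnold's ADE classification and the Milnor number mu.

The Hessian of f at 0 has rank 0. Corank 2; j^3 = v*(u^2 - 6*u*v + 10*v^2) splits into three distinct lines over C (the quadratic factor has nonzero discriminant), so D_4.

Type D_{4}, Milnor number mu = 4.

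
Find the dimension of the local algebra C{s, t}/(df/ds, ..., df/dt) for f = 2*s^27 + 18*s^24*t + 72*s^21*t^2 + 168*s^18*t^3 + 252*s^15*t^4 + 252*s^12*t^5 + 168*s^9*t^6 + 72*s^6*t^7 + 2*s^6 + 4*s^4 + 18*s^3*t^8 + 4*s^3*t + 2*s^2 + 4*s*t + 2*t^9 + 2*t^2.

8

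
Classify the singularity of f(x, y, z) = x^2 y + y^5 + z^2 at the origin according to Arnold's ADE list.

The Hessian of f at 0 is [[0, 0, 0], [0, 0, 0], [0, 0, 2]] with rank 1, so corank 2. A Groebner basis of the Jacobian ideal J(f) in C{x,y,z} is {x^2/5 + y^4, x^3, x*y, z}; counting standard monomials gives mu = 6. Corank 2; j^3 = x^2*y has shape L^2 M (L != M), so D-series; mu = 6 gives D_6.

D_{6}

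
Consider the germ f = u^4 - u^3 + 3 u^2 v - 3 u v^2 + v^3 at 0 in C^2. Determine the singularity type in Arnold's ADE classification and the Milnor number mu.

The Hessian of f at 0 has rank 0. Corank 2; j^3 = -(u - v)^3 is a perfect cube, so E-series; the 4-jet and mu = 6 give E_6.

Type E_6, Milnor number mu = 6.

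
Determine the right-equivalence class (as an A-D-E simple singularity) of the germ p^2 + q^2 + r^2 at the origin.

A_{1}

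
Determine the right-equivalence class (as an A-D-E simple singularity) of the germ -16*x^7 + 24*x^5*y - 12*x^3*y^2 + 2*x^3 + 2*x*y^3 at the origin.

The Hessian of f at 0 is [[0, 0], [0, 0]] with rank 0, so corank 2. A Groebner basis of the Jacobian ideal J(f) in C{x,y} is {x^3, x*y^2, 3*x^2 + y^3}; counting standard monomials gives mu = 7. Corank 2; j^3 = 2*x^3 is a perfect cube, so E-series; the 4-jet and mu = 7 give E_7.

E_{7}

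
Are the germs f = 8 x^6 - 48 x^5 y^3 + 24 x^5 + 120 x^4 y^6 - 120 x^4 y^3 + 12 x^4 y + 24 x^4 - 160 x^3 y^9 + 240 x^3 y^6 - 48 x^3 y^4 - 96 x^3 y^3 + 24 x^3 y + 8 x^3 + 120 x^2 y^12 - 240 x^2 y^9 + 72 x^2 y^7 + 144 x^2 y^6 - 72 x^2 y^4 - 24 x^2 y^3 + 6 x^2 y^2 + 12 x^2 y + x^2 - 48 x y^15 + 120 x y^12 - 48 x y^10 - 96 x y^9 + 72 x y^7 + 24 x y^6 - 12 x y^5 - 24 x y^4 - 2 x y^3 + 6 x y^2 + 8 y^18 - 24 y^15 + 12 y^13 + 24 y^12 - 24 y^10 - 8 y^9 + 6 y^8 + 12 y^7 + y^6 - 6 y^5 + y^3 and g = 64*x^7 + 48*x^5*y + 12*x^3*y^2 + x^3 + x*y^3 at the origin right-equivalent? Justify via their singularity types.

No.

The Hessian of f at 0 has rank 1. Corank 1: A-series; mu = 2 gives A_2. The Hessian of g at 0 has rank 0. Corank 2; j^3 = x^3 is a perfect cube, so E-series; the 4-jet and mu = 7 give E_7. f is A_2 but g is E_7, hence not right-equivalent.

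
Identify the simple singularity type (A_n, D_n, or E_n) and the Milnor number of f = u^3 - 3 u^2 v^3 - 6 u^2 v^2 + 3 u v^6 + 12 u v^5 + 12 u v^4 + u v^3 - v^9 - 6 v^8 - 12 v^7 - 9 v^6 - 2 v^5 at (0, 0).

Type E_7, Milnor number mu = 7.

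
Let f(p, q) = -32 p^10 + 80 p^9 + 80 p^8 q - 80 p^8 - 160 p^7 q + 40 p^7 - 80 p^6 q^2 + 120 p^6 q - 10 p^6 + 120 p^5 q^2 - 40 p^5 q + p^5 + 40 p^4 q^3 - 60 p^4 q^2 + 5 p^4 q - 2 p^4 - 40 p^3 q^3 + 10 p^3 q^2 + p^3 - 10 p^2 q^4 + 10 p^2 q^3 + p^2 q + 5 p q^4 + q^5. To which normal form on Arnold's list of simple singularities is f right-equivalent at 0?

D_{6}

The Hessian of f at 0 has rank 0. Corank 2; j^3 = p^2*(p + q) has shape L^2 M (L != M), so D-series; mu = 6 gives D_6.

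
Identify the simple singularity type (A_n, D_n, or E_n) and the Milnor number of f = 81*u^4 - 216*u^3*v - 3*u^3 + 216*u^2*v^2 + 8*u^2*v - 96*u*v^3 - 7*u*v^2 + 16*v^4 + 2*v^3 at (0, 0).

Type D_{5}, Milnor number mu = 5.

The Hessian of f at 0 has rank 0. Corank 2; j^3 = -(u - v)^2*(3*u - 2*v) has shape L^2 M (L != M), so D-series; mu = 5 gives D_5.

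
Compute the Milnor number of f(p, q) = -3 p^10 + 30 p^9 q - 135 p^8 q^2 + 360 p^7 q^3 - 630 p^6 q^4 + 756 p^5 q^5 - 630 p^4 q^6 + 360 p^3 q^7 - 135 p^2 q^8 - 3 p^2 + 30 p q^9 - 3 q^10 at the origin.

The Hessian of f at 0 has rank 1. Corank 1: A-series; mu = 9 gives A_9.

9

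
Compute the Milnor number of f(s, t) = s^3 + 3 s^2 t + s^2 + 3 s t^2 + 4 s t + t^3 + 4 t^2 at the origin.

The Hessian of f at 0 has rank 1. Corank 1: A-series; mu = 2 gives A_2.

2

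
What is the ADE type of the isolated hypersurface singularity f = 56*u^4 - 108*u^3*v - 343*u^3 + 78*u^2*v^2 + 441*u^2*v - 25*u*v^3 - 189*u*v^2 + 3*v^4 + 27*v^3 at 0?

E_7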